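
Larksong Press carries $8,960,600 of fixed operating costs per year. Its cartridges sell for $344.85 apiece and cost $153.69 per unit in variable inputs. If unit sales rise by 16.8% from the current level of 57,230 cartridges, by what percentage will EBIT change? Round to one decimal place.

Contribution at this volume is 57,230 × $191.16 = $10,940,086.80.
Operating income = contribution − fixed costs = $10,940,086.80 − $8,960,600 = $1,979,486.80.
DOL = contribution ÷ EBIT = $10,940,086.80 ÷ $1,979,486.80 = 5.5267.
Operating income changes by 5.5267 × +16.8% = +92.8%.

+92.8%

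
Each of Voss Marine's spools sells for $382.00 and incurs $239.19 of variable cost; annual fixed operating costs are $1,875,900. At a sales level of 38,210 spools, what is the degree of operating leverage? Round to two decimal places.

At 38,210 units, contribution = 38,210 × $142.81 = $5,456,770.10.
EBIT = $5,456,770.10 − $1,875,900 = $3,580,870.10.
Degree of operating leverage = $5,456,770.10 / $3,580,870.10 = 1.5239.

1.52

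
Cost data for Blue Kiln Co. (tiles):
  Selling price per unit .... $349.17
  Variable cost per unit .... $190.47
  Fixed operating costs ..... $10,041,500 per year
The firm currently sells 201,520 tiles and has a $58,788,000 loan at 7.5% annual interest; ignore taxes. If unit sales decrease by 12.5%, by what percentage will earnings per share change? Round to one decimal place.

-22.8%

At 201,520 units, contribution = 201,520 × $158.70 = $31,981,224.00.
EBIT = $31,981,224.00 − $10,041,500 = $21,939,724.00.
Interest = $4,409,100.00, so EBIT − I = $17,530,624.00.
Degree of combined leverage = contribution ÷ (EBIT − I) = $31,981,224.00 ÷ $17,530,624.00 = 1.8243.
EPS therefore changes by 1.8243 × (-12.5%) = -22.8%.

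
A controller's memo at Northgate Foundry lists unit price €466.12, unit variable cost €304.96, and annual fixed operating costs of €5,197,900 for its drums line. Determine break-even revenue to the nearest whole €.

Contribution margin per unit = €466.12 − €304.96 = €161.16, a CM ratio of €161.16 ÷ €466.12 = 0.3457.
Break-even sales = FC ÷ CM ratio = €5,197,900 × €466.12 / €161.16 = €15,033,787.

€15,033,787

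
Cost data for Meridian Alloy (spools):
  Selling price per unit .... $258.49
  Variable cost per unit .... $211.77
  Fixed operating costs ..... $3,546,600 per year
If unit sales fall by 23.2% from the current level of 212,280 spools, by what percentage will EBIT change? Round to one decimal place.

-36.1%

At 212,280 units, contribution = 212,280 × $46.72 = $9,917,721.60.
EBIT = $9,917,721.60 − $3,546,600 = $6,371,121.60.
Degree of operating leverage = $9,917,721.60 / $6,371,121.60 = 1.5567.
Operating income changes by 1.5567 × -23.2% = -36.1%.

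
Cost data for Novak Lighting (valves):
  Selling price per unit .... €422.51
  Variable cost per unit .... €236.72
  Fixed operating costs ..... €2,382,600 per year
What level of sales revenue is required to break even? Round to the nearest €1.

€5,418,334

Contribution margin per unit = €422.51 − €236.72 = €185.79, a CM ratio of €185.79 ÷ €422.51 = 0.4397.
Break-even revenue = fixed costs × price ÷ CM = €2,382,600 × €422.51 ÷ €185.79 = €5,418,334.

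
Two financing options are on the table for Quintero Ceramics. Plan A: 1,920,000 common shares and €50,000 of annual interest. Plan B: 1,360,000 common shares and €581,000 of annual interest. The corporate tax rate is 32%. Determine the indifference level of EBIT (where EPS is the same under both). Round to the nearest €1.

At indifference, (EBIT − 50,000)(1 − t)/1,920,000 = (EBIT − 581,000)(1 − t)/1,360,000.
Cancelling (1 − t) and cross-multiplying: 1,360,000·(EBIT − 50,000) = 1,920,000·(EBIT − 581,000).
EBIT × (1,920,000 − 1,360,000) = 581,000 × 1,920,000 − 50,000 × 1,360,000 = 1,047,520,000,000, so EBIT = 1,047,520,000,000 ÷ 560,000 = 1,870,571.43.

€1,870,571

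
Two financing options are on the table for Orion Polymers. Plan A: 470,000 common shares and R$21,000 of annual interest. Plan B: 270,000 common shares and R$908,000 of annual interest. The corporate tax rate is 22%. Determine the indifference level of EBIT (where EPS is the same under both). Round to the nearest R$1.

Set EPS_A = EPS_B: (EBIT − R$21,000)(1 − 0.22) ÷ 470,000 = (EBIT − R$908,000)(1 − 0.22) ÷ 270,000.
Cancelling (1 − t) and cross-multiplying: 270,000·(EBIT − 21,000) = 470,000·(EBIT − 908,000).
EBIT × (470,000 − 270,000) = 908,000 × 470,000 − 21,000 × 270,000 = 421,090,000,000, so EBIT = 421,090,000,000 ÷ 200,000 = 2,105,450.00.

R$2,105,450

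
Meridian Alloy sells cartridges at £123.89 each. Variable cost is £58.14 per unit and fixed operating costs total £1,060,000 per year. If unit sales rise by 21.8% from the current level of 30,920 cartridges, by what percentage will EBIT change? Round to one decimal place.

Contribution at this volume is 30,920 × £65.75 = £2,032,990.00.
EBIT = £2,032,990.00 − £1,060,000 = £972,990.00.
So DOL = total CM / EBIT = £2,032,990.00 / £972,990.00 = 2.0894.
Operating income changes by 2.0894 × +21.8% = +45.5%.

+45.5%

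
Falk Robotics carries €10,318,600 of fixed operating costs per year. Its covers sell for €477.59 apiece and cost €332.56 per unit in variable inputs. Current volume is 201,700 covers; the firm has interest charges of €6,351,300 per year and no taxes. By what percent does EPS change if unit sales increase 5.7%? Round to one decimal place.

+13.3%

At 201,700 units, contribution = 201,700 × €145.03 = €29,252,551.00.
Subtracting fixed costs: EBIT = €29,252,551.00 − €10,318,600 = €18,933,951.00.
After interest of €6,351,300.00, pre-tax earnings = €12,582,651.00.
Degree of combined leverage = contribution ÷ (EBIT − I) = €29,252,551.00 ÷ €12,582,651.00 = 2.3248.
%ΔEPS = DCL × %ΔSales = 2.3248 × +5.7% = +13.3%.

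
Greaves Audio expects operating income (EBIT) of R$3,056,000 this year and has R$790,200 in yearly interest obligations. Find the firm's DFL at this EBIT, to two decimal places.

1.35

Annual interest charges come to R$790,200.00.
DFL = EBIT ÷ (EBIT − I) = R$3,056,000 ÷ (R$3,056,000 − R$790,200.00) = R$3,056,000 ÷ R$2,265,800.00 = 1.3488.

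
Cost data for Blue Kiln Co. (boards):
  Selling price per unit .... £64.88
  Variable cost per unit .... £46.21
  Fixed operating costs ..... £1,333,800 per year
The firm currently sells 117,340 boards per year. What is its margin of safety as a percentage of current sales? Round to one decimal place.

Contribution margin per unit = £64.88 − £46.21 = £18.67. Break-even units = £1,333,800 ÷ £18.67 = 71,440.81; break-even revenue = 71,440.81 × £64.88 = £4,635,080.02.
Current sales = 117,340 × £64.88 = £7,613,019.20.
Margin of safety = (£7,613,019.20 − £4,635,080.02) ÷ £7,613,019.20 = 39.1%.

39.1%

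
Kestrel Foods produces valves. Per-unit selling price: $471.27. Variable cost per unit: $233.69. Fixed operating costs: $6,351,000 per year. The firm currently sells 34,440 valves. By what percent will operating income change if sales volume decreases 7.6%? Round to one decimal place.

-34.0%

Contribution at this volume is 34,440 × $237.58 = $8,182,255.20.
EBIT = $8,182,255.20 − $6,351,000 = $1,831,255.20.
So DOL = total CM / EBIT = $8,182,255.20 / $1,831,255.20 = 4.4681.
Operating income changes by 4.4681 × -7.6% = -34.0%.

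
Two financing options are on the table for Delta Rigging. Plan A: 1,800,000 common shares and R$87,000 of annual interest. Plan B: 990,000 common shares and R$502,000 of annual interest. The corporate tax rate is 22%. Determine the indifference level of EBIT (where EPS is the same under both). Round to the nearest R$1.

R$1,009,222

Set EPS_A = EPS_B: (EBIT − R$87,000)(1 − 0.22) ÷ 1,800,000 = (EBIT − R$502,000)(1 − 0.22) ÷ 990,000.
Cancelling (1 − t) and cross-multiplying: 990,000·(EBIT − 87,000) = 1,800,000·(EBIT − 502,000).
EBIT × (1,800,000 − 990,000) = 502,000 × 1,800,000 − 87,000 × 990,000 = 817,470,000,000, so EBIT = 817,470,000,000 ÷ 810,000 = 1,009,222.22.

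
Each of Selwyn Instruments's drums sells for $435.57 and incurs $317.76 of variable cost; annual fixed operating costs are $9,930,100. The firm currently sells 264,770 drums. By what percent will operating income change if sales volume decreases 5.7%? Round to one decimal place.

-8.4%

At 264,770 units, contribution = 264,770 × $117.81 = $31,192,553.70.
EBIT = $31,192,553.70 − $9,930,100 = $21,262,453.70.
DOL = contribution ÷ EBIT = $31,192,553.70 ÷ $21,262,453.70 = 1.4670.
So EBIT moves 1.4670 × (-5.7%) = -8.4%.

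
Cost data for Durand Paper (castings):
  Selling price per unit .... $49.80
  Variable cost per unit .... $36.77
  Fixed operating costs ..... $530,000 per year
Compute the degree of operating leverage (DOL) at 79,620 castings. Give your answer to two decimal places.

2.04

At 79,620 units, contribution = 79,620 × $13.03 = $1,037,448.60.
Subtracting fixed costs: EBIT = $1,037,448.60 − $530,000 = $507,448.60.
So DOL = total CM / EBIT = $1,037,448.60 / $507,448.60 = 2.0444.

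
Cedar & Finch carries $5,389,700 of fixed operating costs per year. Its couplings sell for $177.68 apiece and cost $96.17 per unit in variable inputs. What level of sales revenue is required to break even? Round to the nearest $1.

CM per unit = $177.68 − $96.17 = $81.51; CM ratio = $81.51 / $177.68 = 0.4587.
Break-even sales = FC ÷ CM ratio = $5,389,700 × $177.68 / $81.51 = $11,748,766.

$11,748,766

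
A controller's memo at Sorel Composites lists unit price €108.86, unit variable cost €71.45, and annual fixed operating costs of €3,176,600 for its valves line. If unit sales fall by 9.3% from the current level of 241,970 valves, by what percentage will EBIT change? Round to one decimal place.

-14.3%

Total contribution margin = 241,970 × €37.41 = €9,052,097.70.
Operating income = contribution − fixed costs = €9,052,097.70 − €3,176,600 = €5,875,497.70.
Degree of operating leverage = €9,052,097.70 / €5,875,497.70 = 1.5407.
So EBIT moves 1.5407 × (-9.3%) = -14.3%.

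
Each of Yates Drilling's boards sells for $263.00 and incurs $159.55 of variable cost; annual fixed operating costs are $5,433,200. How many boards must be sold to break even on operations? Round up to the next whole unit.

Each unit contributes $263.00 − $159.55 = $103.45.
Units to break even: $5,433,200 ÷ $103.45 = 52,520.06, rounded up to 52,521.

52,521 boards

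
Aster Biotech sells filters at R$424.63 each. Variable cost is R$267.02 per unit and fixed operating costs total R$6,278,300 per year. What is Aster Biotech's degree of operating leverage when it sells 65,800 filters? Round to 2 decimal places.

Total contribution margin = 65,800 × R$157.61 = R$10,370,738.00.
EBIT = R$10,370,738.00 − R$6,278,300 = R$4,092,438.00.
So DOL = total CM / EBIT = R$10,370,738.00 / R$4,092,438.00 = 2.5341.

2.53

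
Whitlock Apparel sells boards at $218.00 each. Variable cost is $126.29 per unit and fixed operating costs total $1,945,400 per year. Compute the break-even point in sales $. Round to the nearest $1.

CM per unit = $218.00 − $126.29 = $91.71; CM ratio = $91.71 / $218.00 = 0.4207.
Break-even sales = FC ÷ CM ratio = $1,945,400 × $218.00 / $91.71 = $4,624,329.

$4,624,329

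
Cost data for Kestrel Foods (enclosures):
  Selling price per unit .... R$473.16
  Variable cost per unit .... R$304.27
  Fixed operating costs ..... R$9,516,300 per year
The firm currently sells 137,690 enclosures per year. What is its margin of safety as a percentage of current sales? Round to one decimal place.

59.1%

Each unit contributes R$473.16 − R$304.27 = R$168.89. Break-even units = R$9,516,300 ÷ R$168.89 = 56,346.14; break-even revenue = 56,346.14 × R$473.16 = R$26,660,740.77.
Actual sales revenue = 137,690 × R$473.16 = R$65,149,400.40.
Margin of safety = (R$65,149,400.40 − R$26,660,740.77) ÷ R$65,149,400.40 = 59.1%.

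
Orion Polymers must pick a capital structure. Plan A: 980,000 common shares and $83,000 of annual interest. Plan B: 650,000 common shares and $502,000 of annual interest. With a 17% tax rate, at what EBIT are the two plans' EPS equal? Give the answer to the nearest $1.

Set EPS_A = EPS_B: (EBIT − $83,000)(1 − 0.17) ÷ 980,000 = (EBIT − $502,000)(1 − 0.17) ÷ 650,000.
Cancelling (1 − t) and cross-multiplying: 650,000·(EBIT − 83,000) = 980,000·(EBIT − 502,000).
EBIT × (980,000 − 650,000) = 502,000 × 980,000 − 83,000 × 650,000 = 438,010,000,000, so EBIT = 438,010,000,000 ÷ 330,000 = 1,327,303.03.

$1,327,303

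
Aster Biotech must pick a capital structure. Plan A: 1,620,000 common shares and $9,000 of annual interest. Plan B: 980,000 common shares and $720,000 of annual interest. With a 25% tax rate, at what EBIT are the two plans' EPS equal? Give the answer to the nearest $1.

$1,808,719

Set EPS_A = EPS_B: (EBIT − $9,000)(1 − 0.25) ÷ 1,620,000 = (EBIT − $720,000)(1 − 0.25) ÷ 980,000.
Cancelling (1 − t) and cross-multiplying: 980,000·(EBIT − 9,000) = 1,620,000·(EBIT − 720,000).
EBIT × (1,620,000 − 980,000) = 720,000 × 1,620,000 − 9,000 × 980,000 = 1,157,580,000,000, so EBIT = 1,157,580,000,000 ÷ 640,000 = 1,808,718.75.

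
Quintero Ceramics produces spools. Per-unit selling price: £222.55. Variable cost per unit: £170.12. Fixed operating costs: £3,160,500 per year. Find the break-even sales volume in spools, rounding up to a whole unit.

60,281 spools

Unit CM = price − variable cost = £222.55 − £170.12 = £52.43.
Break-even volume = fixed costs ÷ CM per unit = £3,160,500 ÷ £52.43 = 60,280.37, so 60,281 spools.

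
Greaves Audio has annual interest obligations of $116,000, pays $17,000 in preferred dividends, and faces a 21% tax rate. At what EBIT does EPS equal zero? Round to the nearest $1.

Preferred dividends are paid after tax, so their pre-tax equivalent is $17,000 ÷ (1 − 0.21) = $21,518.99.
Financial break-even EBIT = interest + D_p ÷ (1 − t) = $116,000 + $21,518.99 = $137,518.99.

$137,519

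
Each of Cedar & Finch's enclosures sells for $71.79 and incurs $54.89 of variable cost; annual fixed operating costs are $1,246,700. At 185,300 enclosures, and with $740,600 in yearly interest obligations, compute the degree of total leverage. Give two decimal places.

Contribution at this volume is 185,300 × $16.90 = $3,131,570.00.
Operating income = contribution − fixed costs = $3,131,570.00 − $1,246,700 = $1,884,870.00. Interest = $740,600.00.
DOL = $3,131,570.00 ÷ $1,884,870.00 = 1.6614; DFL = $1,884,870.00 ÷ $1,144,270.00 = 1.6472.
Combined leverage = 1.6614 × 1.6472 = 2.7367.

2.74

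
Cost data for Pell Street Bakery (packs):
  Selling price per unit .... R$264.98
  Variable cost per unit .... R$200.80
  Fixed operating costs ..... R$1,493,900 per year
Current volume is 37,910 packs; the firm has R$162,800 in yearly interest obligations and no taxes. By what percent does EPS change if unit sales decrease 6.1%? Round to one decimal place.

-19.1%

Total contribution margin = 37,910 × R$64.18 = R$2,433,063.80.
EBIT = R$2,433,063.80 − R$1,493,900 = R$939,163.80.
After interest of R$162,800.00, pre-tax earnings = R$776,363.80.
Degree of combined leverage = contribution ÷ (EBIT − I) = R$2,433,063.80 ÷ R$776,363.80 = 3.1339.
%ΔEPS = DCL × %ΔSales = 3.1339 × -6.1% = -19.1%.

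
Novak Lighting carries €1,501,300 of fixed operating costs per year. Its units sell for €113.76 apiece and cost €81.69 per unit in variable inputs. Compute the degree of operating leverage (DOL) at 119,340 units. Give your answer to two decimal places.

Contribution at this volume is 119,340 × €32.07 = €3,827,233.80.
Subtracting fixed costs: EBIT = €3,827,233.80 − €1,501,300 = €2,325,933.80.
DOL = contribution ÷ EBIT = €3,827,233.80 ÷ €2,325,933.80 = 1.6455.

1.65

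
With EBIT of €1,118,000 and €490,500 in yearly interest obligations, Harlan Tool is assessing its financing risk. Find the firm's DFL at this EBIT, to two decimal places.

1.78

Annual interest charges come to €490,500.00.
DFL = EBIT ÷ (EBIT − I) = €1,118,000 ÷ (€1,118,000 − €490,500.00) = €1,118,000 ÷ €627,500.00 = 1.7817.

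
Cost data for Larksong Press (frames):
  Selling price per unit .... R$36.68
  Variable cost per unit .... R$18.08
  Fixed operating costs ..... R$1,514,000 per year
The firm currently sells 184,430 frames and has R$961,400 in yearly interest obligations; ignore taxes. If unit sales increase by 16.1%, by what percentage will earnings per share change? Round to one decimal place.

+57.8%

Contribution at this volume is 184,430 × R$18.60 = R$3,430,398.00.
Subtracting fixed costs: EBIT = R$3,430,398.00 − R$1,514,000 = R$1,916,398.00.
After interest of R$961,400.00, pre-tax earnings = R$954,998.00.
DCL = total CM / (EBIT − I) = R$3,430,398.00 / R$954,998.00 = 3.5920.
%ΔEPS = DCL × %ΔSales = 3.5920 × +16.1% = +57.8%.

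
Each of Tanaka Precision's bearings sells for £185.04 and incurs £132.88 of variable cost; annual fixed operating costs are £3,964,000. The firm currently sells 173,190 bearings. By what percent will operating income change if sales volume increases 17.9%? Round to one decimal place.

Total contribution margin = 173,190 × £52.16 = £9,033,590.40.
EBIT = £9,033,590.40 − £3,964,000 = £5,069,590.40.
So DOL = total CM / EBIT = £9,033,590.40 / £5,069,590.40 = 1.7819.
So EBIT moves 1.7819 × (+17.9%) = +31.9%.

+31.9%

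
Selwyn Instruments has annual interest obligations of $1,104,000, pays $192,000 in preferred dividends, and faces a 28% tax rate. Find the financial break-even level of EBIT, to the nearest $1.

$1,370,667

Preferred dividends are paid after tax, so their pre-tax equivalent is $192,000 ÷ (1 − 0.28) = $266,666.67.
Financial break-even EBIT = interest + D_p ÷ (1 − t) = $1,104,000 + $266,666.67 = $1,370,666.67.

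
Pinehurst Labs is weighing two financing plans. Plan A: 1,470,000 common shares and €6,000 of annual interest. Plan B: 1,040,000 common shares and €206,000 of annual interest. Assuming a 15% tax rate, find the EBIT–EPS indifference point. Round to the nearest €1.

Set EPS_A = EPS_B: (EBIT − €6,000)(1 − 0.15) ÷ 1,470,000 = (EBIT − €206,000)(1 − 0.15) ÷ 1,040,000.
The (1 − t) factor cancels: (EBIT − 6,000) × 1,040,000 = (EBIT − 206,000) × 1,470,000.
Solving, EBIT = (206,000·1,470,000 − 6,000·1,040,000) / (1,470,000 − 1,040,000) = 296,580,000,000 / 430,000 = 689,720.93.

€689,721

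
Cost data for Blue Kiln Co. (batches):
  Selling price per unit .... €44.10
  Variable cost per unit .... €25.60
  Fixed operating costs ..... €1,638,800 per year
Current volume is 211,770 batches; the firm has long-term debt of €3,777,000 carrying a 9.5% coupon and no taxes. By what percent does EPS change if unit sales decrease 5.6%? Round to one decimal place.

-11.4%

At 211,770 units, contribution = 211,770 × €18.50 = €3,917,745.00.
Operating income = contribution − fixed costs = €3,917,745.00 − €1,638,800 = €2,278,945.00.
After interest of €358,815.00, pre-tax earnings = €1,920,130.00.
Degree of combined leverage = contribution ÷ (EBIT − I) = €3,917,745.00 ÷ €1,920,130.00 = 2.0404.
%ΔEPS = DCL × %ΔSales = 2.0404 × -5.6% = -11.4%.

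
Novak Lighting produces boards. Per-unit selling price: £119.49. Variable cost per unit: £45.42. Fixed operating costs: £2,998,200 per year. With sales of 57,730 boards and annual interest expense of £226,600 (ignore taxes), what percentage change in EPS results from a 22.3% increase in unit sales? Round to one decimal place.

Total contribution margin = 57,730 × £74.07 = £4,276,061.10.
Subtracting fixed costs: EBIT = £4,276,061.10 − £2,998,200 = £1,277,861.10.
Interest = £226,600.00, so EBIT − I = £1,051,261.10.
Degree of combined leverage = contribution ÷ (EBIT − I) = £4,276,061.10 ÷ £1,051,261.10 = 4.0676.
EPS therefore changes by 4.0676 × (+22.3%) = +90.7%.

+90.7%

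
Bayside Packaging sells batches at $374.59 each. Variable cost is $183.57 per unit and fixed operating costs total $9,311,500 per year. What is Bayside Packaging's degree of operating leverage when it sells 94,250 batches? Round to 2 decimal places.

Contribution at this volume is 94,250 × $191.02 = $18,003,635.00.
EBIT = $18,003,635.00 − $9,311,500 = $8,692,135.00.
Degree of operating leverage = $18,003,635.00 / $8,692,135.00 = 2.0713.

2.07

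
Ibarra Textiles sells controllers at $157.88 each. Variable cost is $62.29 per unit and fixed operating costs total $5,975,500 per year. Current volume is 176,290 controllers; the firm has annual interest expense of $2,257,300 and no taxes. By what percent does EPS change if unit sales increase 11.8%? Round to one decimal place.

At 176,290 units, contribution = 176,290 × $95.59 = $16,851,561.10.
Operating income = contribution − fixed costs = $16,851,561.10 − $5,975,500 = $10,876,061.10.
Interest = $2,257,300.00, so EBIT − I = $8,618,761.10.
Degree of combined leverage = contribution ÷ (EBIT − I) = $16,851,561.10 ÷ $8,618,761.10 = 1.9552.
%ΔEPS = DCL × %ΔSales = 1.9552 × +11.8% = +23.1%.

+23.1%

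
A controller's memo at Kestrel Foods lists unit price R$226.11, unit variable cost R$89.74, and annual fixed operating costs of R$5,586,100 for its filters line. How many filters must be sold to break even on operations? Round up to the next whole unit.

Unit CM = price − variable cost = R$226.11 − R$89.74 = R$136.37.
Break-even volume = fixed costs ÷ CM per unit = R$5,586,100 ÷ R$136.37 = 40,962.82, so 40,963 filters.

40,963 filters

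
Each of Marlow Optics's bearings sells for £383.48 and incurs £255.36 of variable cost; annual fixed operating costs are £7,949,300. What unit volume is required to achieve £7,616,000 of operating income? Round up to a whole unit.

121,491 bearings

Unit CM = price − variable cost = £383.48 − £255.36 = £128.12.
Units = (FC + target) / CM = (£7,949,300 + £7,616,000) / £128.12 = 121,490.01, so 121,491 bearings.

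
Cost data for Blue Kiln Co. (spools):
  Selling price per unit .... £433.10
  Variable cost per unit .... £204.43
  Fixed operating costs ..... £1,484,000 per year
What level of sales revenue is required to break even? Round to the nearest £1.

Contribution margin per unit = £433.10 − £204.43 = £228.67, a CM ratio of £228.67 ÷ £433.10 = 0.5280.
Break-even revenue = fixed costs × price ÷ CM = £1,484,000 × £433.10 ÷ £228.67 = £2,810,690.

£2,810,690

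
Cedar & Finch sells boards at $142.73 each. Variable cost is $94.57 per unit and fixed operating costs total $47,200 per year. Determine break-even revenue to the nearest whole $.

$139,885

Contribution margin per unit = $142.73 − $94.57 = $48.16, a CM ratio of $48.16 ÷ $142.73 = 0.3374.
Break-even revenue = fixed costs × price ÷ CM = $47,200 × $142.73 ÷ $48.16 = $139,885.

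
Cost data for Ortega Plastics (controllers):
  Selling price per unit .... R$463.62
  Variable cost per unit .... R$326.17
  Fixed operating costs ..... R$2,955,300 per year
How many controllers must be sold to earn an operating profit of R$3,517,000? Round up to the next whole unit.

47,089 controllers

Each unit contributes R$463.62 − R$326.17 = R$137.45.
Need Q such that Q × R$137.45 − R$2,955,300 = R$3,517,000, i.e. Q = R$6,472,300 / R$137.45 = 47,088.40 → 47,089.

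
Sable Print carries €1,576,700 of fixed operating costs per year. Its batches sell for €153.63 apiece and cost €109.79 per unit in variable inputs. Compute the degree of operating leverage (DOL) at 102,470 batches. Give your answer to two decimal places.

Contribution at this volume is 102,470 × €43.84 = €4,492,284.80.
Subtracting fixed costs: EBIT = €4,492,284.80 − €1,576,700 = €2,915,584.80.
DOL = contribution ÷ EBIT = €4,492,284.80 ÷ €2,915,584.80 = 1.5408.

1.54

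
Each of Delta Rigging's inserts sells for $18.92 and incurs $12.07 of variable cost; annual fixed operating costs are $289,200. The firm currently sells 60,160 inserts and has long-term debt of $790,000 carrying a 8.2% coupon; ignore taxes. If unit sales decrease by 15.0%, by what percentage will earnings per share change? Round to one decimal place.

At 60,160 units, contribution = 60,160 × $6.85 = $412,096.00.
Operating income = contribution − fixed costs = $412,096.00 − $289,200 = $122,896.00.
Interest = $64,780.00, so EBIT − I = $58,116.00.
DCL = total CM / (EBIT − I) = $412,096.00 / $58,116.00 = 7.0909.
EPS therefore changes by 7.0909 × (-15.0%) = -106.4%.

-106.4%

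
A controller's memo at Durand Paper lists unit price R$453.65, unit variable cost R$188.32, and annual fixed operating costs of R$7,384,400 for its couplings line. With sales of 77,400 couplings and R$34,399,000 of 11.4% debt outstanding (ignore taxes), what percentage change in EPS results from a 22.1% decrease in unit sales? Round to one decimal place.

Contribution at this volume is 77,400 × R$265.33 = R$20,536,542.00.
Operating income = contribution − fixed costs = R$20,536,542.00 − R$7,384,400 = R$13,152,142.00.
Interest = R$3,921,486.00, so EBIT − I = R$9,230,656.00.
DCL = total CM / (EBIT − I) = R$20,536,542.00 / R$9,230,656.00 = 2.2248.
EPS therefore changes by 2.2248 × (-22.1%) = -49.2%.

-49.2%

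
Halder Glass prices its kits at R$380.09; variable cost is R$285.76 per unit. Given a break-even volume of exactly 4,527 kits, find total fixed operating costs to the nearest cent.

R$427,031.91

Each unit contributes R$380.09 − R$285.76 = R$94.33.
Fixed costs = break-even units × CM = 4,527 × R$94.33 = R$427,031.91.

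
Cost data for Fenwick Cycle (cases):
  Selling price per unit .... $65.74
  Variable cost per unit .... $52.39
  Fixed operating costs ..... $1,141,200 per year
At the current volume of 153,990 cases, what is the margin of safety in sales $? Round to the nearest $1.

Unit CM = price − variable cost = $65.74 − $52.39 = $13.35. Break-even units = $1,141,200 ÷ $13.35 = 85,483.15; break-even revenue = 85,483.15 × $65.74 = $5,619,662.02.
Current sales = 153,990 × $65.74 = $10,123,302.60.
Margin of safety = $10,123,302.60 − $5,619,662.02 = $4,503,641.

$4,503,641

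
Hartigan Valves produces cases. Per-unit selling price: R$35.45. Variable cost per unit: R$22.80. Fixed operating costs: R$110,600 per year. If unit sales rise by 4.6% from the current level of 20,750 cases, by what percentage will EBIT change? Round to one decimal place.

+7.9%

Contribution at this volume is 20,750 × R$12.65 = R$262,487.50.
Operating income = contribution − fixed costs = R$262,487.50 − R$110,600 = R$151,887.50.
Degree of operating leverage = R$262,487.50 / R$151,887.50 = 1.7282.
%ΔEBIT = DOL × %ΔSales = 1.7282 × +4.6% = +7.9%.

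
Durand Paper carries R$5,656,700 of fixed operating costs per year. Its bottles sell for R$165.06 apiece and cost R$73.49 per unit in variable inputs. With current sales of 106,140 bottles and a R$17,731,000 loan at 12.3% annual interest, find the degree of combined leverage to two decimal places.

Contribution at this volume is 106,140 × R$91.57 = R$9,719,239.80.
Operating income = contribution − fixed costs = R$9,719,239.80 − R$5,656,700 = R$4,062,539.80. Interest = R$2,180,913.00, so EBIT − I = R$1,881,626.80.
Degree of total leverage = total CM / (EBIT − interest) = R$9,719,239.80 / R$1,881,626.80 = 5.1653.

5.17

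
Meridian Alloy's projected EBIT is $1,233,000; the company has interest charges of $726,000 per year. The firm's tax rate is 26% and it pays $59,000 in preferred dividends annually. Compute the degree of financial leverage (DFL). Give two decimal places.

2.89

Interest = $726,000.00.
Pre-tax preferred-dividend burden = $59,000 ÷ (1 − 0.26) = $79,729.73.
DFL = EBIT ÷ [EBIT − I − D_p/(1−t)] = $1,233,000 ÷ [$1,233,000 − $726,000.00 − $79,729.73] = $1,233,000 ÷ $427,270.27 = 2.8858.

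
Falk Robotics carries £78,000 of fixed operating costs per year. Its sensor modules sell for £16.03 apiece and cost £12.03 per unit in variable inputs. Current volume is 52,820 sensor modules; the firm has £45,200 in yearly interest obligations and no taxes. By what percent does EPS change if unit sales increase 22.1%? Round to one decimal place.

At 52,820 units, contribution = 52,820 × £4.00 = £211,280.00.
EBIT = £211,280.00 − £78,000 = £133,280.00.
Interest = £45,200.00, so EBIT − I = £88,080.00.
Degree of combined leverage = contribution ÷ (EBIT − I) = £211,280.00 ÷ £88,080.00 = 2.3987.
%ΔEPS = DCL × %ΔSales = 2.3987 × +22.1% = +53.0%.

+53.0%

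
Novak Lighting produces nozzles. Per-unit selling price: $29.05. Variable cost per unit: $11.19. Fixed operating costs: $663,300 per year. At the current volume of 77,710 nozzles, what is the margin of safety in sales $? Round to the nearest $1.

$1,178,592

Each unit contributes $29.05 − $11.19 = $17.86. Break-even units = $663,300 ÷ $17.86 = 37,138.86; break-even revenue = 37,138.86 × $29.05 = $1,078,883.82.
Actual sales revenue = 77,710 × $29.05 = $2,257,475.50.
Margin of safety = $2,257,475.50 − $1,078,883.82 = $1,178,592.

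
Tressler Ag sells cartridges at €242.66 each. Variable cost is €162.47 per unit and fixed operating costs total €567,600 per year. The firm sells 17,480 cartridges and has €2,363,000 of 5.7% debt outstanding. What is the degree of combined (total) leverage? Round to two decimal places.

2.00

Contribution at this volume is 17,480 × €80.19 = €1,401,721.20.
Subtracting fixed costs: EBIT = €1,401,721.20 − €567,600 = €834,121.20. Interest = €134,691.00.
DOL = €1,401,721.20 ÷ €834,121.20 = 1.6805; DFL = €834,121.20 ÷ €699,430.20 = 1.1926.
DCL = DOL × DFL = 1.6805 × 1.1926 = 2.0042.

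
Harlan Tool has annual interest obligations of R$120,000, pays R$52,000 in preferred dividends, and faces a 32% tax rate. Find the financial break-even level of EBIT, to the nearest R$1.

R$196,471

Grossing the preferred dividend up to pre-tax terms: R$52,000 / (1 − 0.32) = R$76,470.59.
EPS = 0 when EBIT covers interest plus the pre-tax preferred burden: R$120,000 + R$76,470.59 = R$196,470.59.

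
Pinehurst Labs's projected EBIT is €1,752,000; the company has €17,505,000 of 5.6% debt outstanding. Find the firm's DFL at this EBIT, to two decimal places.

2.27

Annual interest charges come to €980,280.00.
Degree of financial leverage = EBIT / (EBIT − interest) = €1,752,000 / €771,720.00 = 2.2703.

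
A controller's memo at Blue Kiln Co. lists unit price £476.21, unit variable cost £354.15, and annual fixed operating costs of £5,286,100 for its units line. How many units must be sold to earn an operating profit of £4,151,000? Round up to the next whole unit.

Each unit contributes £476.21 − £354.15 = £122.06.
Required volume = (fixed costs + target profit) ÷ CM = (£5,286,100 + £4,151,000) ÷ £122.06 = 77,315.25, so 77,316 units.

77,316 units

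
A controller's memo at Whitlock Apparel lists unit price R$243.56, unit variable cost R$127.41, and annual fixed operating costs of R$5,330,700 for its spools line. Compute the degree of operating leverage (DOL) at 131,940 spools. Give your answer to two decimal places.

1.53

Total contribution margin = 131,940 × R$116.15 = R$15,324,831.00.
Subtracting fixed costs: EBIT = R$15,324,831.00 − R$5,330,700 = R$9,994,131.00.
DOL = contribution ÷ EBIT = R$15,324,831.00 ÷ R$9,994,131.00 = 1.5334.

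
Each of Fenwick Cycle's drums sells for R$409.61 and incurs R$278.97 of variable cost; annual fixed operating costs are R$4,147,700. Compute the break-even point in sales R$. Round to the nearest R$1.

CM per unit = R$409.61 − R$278.97 = R$130.64; CM ratio = R$130.64 / R$409.61 = 0.3189.
Break-even revenue = fixed costs × price ÷ CM = R$4,147,700 × R$409.61 ÷ R$130.64 = R$13,004,741.

R$13,004,741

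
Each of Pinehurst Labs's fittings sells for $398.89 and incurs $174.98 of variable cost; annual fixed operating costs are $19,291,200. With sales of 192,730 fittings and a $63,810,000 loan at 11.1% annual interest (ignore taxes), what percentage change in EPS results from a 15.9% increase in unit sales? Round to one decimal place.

Contribution at this volume is 192,730 × $223.91 = $43,154,174.30.
Subtracting fixed costs: EBIT = $43,154,174.30 − $19,291,200 = $23,862,974.30.
After interest of $7,082,910.00, pre-tax earnings = $16,780,064.30.
DCL = total CM / (EBIT − I) = $43,154,174.30 / $16,780,064.30 = 2.5718.
%ΔEPS = DCL × %ΔSales = 2.5718 × +15.9% = +40.9%.

+40.9%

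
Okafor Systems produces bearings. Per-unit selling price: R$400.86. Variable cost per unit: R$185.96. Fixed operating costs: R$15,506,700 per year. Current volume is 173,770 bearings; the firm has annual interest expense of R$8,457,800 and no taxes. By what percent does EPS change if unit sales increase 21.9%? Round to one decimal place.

+61.1%

At 173,770 units, contribution = 173,770 × R$214.90 = R$37,343,173.00.
Subtracting fixed costs: EBIT = R$37,343,173.00 − R$15,506,700 = R$21,836,473.00.
Interest = R$8,457,800.00, so EBIT − I = R$13,378,673.00.
DCL = total CM / (EBIT − I) = R$37,343,173.00 / R$13,378,673.00 = 2.7912.
%ΔEPS = DCL × %ΔSales = 2.7912 × +21.9% = +61.1%.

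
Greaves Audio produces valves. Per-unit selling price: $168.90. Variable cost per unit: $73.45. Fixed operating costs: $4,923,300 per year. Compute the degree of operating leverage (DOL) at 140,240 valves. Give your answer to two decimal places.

1.58

At 140,240 units, contribution = 140,240 × $95.45 = $13,385,908.00.
Operating income = contribution − fixed costs = $13,385,908.00 − $4,923,300 = $8,462,608.00.
DOL = contribution ÷ EBIT = $13,385,908.00 ÷ $8,462,608.00 = 1.5818.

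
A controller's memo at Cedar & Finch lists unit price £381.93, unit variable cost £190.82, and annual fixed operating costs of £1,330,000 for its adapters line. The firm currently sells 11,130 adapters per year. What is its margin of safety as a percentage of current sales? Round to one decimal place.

37.5%

Unit CM = price − variable cost = £381.93 − £190.82 = £191.11. Break-even units = £1,330,000 ÷ £191.11 = 6,959.34; break-even revenue = 6,959.34 × £381.93 = £2,657,981.79.
Current sales = 11,130 × £381.93 = £4,250,880.90.
Margin of safety = (£4,250,880.90 − £2,657,981.79) ÷ £4,250,880.90 = 37.5%.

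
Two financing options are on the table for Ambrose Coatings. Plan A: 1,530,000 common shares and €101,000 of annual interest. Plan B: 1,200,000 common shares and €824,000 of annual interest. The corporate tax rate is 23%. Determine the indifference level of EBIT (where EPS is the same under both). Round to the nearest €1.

At indifference, (EBIT − 101,000)(1 − t)/1,530,000 = (EBIT − 824,000)(1 − t)/1,200,000.
The (1 − t) factor cancels: (EBIT − 101,000) × 1,200,000 = (EBIT − 824,000) × 1,530,000.
EBIT × (1,530,000 − 1,200,000) = 824,000 × 1,530,000 − 101,000 × 1,200,000 = 1,139,520,000,000, so EBIT = 1,139,520,000,000 ÷ 330,000 = 3,453,090.91.

€3,453,091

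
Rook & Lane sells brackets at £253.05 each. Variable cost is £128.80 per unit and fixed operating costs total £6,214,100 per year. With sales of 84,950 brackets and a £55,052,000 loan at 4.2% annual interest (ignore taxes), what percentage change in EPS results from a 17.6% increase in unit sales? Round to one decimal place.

+91.6%

Contribution at this volume is 84,950 × £124.25 = £10,555,037.50.
Operating income = contribution − fixed costs = £10,555,037.50 − £6,214,100 = £4,340,937.50.
After interest of £2,312,184.00, pre-tax earnings = £2,028,753.50.
DCL = total CM / (EBIT − I) = £10,555,037.50 / £2,028,753.50 = 5.2027.
%ΔEPS = DCL × %ΔSales = 5.2027 × +17.6% = +91.6%.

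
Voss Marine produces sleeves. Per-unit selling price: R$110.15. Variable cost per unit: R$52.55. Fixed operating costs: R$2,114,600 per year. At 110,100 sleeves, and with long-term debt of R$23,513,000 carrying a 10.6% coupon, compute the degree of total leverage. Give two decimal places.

3.66

Contribution at this volume is 110,100 × R$57.60 = R$6,341,760.00.
EBIT = R$6,341,760.00 − R$2,114,600 = R$4,227,160.00. Interest = R$2,492,378.00, so EBIT − I = R$1,734,782.00.
DCL = contribution ÷ (EBIT − I) = R$6,341,760.00 ÷ R$1,734,782.00 = 3.6557.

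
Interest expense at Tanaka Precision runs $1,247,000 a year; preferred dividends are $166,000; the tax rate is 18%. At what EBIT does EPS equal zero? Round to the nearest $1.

Preferred dividends are paid after tax, so their pre-tax equivalent is $166,000 ÷ (1 − 0.18) = $202,439.02.
Financial break-even EBIT = interest + D_p ÷ (1 − t) = $1,247,000 + $202,439.02 = $1,449,439.02.

$1,449,439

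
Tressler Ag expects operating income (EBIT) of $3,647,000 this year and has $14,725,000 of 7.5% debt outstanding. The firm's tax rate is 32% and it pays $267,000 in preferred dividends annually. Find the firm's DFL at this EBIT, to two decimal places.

Interest = $1,104,375.00.
Pre-tax preferred-dividend burden = $267,000 ÷ (1 − 0.32) = $392,647.06.
DFL = EBIT ÷ [EBIT − I − D_p/(1−t)] = $3,647,000 ÷ [$3,647,000 − $1,104,375.00 − $392,647.06] = $3,647,000 ÷ $2,149,977.94 = 1.6963.

1.70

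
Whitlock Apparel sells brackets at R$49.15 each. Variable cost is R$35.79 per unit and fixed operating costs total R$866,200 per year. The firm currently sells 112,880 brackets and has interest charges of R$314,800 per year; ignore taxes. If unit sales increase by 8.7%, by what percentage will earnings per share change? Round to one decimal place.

Contribution at this volume is 112,880 × R$13.36 = R$1,508,076.80.
Subtracting fixed costs: EBIT = R$1,508,076.80 − R$866,200 = R$641,876.80.
Interest = R$314,800.00, so EBIT − I = R$327,076.80.
Degree of combined leverage = contribution ÷ (EBIT − I) = R$1,508,076.80 ÷ R$327,076.80 = 4.6108.
EPS therefore changes by 4.6108 × (+8.7%) = +40.1%.

+40.1%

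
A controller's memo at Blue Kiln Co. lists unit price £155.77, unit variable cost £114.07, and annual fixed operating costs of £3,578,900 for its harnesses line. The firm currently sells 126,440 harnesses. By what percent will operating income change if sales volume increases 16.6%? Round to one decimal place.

+51.7%

Contribution at this volume is 126,440 × £41.70 = £5,272,548.00.
Subtracting fixed costs: EBIT = £5,272,548.00 − £3,578,900 = £1,693,648.00.
Degree of operating leverage = £5,272,548.00 / £1,693,648.00 = 3.1131.
So EBIT moves 3.1131 × (+16.6%) = +51.7%.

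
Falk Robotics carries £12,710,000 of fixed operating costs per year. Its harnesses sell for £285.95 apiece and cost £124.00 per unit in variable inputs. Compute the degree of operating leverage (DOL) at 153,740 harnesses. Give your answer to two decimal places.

2.04

Total contribution margin = 153,740 × £161.95 = £24,898,193.00.
Subtracting fixed costs: EBIT = £24,898,193.00 − £12,710,000 = £12,188,193.00.
So DOL = total CM / EBIT = £24,898,193.00 / £12,188,193.00 = 2.0428.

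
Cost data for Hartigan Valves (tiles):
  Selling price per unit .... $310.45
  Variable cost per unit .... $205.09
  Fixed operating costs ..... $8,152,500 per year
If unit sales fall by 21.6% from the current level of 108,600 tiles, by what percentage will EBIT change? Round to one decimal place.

-75.1%

Contribution at this volume is 108,600 × $105.36 = $11,442,096.00.
EBIT = $11,442,096.00 − $8,152,500 = $3,289,596.00.
DOL = contribution ÷ EBIT = $11,442,096.00 ÷ $3,289,596.00 = 3.4783.
Operating income changes by 3.4783 × -21.6% = -75.1%.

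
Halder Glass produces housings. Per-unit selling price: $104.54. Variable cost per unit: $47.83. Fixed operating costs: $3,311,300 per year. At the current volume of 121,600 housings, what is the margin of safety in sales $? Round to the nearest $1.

Each unit contributes $104.54 − $47.83 = $56.71. Break-even units = $3,311,300 ÷ $56.71 = 58,390.05; break-even revenue = 58,390.05 × $104.54 = $6,104,096.31.
Current sales = 121,600 × $104.54 = $12,712,064.00.
Margin of safety = $12,712,064.00 − $6,104,096.31 = $6,607,968.

$6,607,968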